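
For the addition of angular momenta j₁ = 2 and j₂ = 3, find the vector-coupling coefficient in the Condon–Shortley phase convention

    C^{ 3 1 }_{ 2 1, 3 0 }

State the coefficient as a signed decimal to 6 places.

-0.182574  (= −√(1/30))

√[7·2!2!4!/9! · 3!1!3!3!4!2!] = √(96/5)
  +(−1)^0/∏(0,2,1,3,1,1)! = 1/12  (running 1/12)
  +(−1)^1/∏(1,1,0,2,2,2)! = -1/8  (running -1/24)
⟨..|..⟩ = √(96/5)·(-1/24) = -0.182574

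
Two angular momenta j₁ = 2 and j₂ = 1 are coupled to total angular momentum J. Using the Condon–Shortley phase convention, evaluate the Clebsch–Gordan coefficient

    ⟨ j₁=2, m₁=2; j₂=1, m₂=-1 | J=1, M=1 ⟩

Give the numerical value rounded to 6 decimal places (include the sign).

+0.774597  (= +√(3/5))

triangle: 2!×2!×0!/5! = 4/120
(j±m)!: 4!×0!×0!×2!×2!×0! = 96
prefactor² = (2J+1)×Δ×N² = 48/5
  k=0: +1/(0!×2!×0!×0!×2!×0!) = 1/4
Σ = 1/4  ⇒  CG² = 48/5×1/4² = 3/5
CG = +√(3/5) = +0.774597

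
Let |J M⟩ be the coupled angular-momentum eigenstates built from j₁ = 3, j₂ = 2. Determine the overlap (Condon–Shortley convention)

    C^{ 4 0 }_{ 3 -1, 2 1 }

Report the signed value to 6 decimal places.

√[9·1!5!3!/10! · 2!4!3!1!4!4!] = √(10368/35)
  +(−1)^0/∏(0,1,4,3,1,0)! = 1/144  (running 1/144)
  +(−1)^1/∏(1,0,3,2,2,1)! = -1/24  (running -5/144)
⟨..|..⟩ = √(10368/35)·(-5/144) = -0.597614

−√(5/14) ≈ -0.597614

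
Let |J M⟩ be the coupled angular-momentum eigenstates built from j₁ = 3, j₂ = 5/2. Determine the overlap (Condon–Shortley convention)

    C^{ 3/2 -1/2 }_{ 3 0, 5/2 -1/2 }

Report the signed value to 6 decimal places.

+0.338062

triangle: 4!·2!·1!/8! = 48/40320
(j±m)!: 3!·3!·2!·3!·1!·2! = 864
prefactor² = (2J+1)·Δ·N² = 144/35
  k=1: −1/(1!·3!·2!·1!·0!·0!) = -1/12
  k=2: +1/(2!·2!·1!·0!·1!·1!) = 1/4
Σ = 1/6  ⇒  CG² = 144/35·1/6² = 4/35
CG = +√(4/35) = +0.338062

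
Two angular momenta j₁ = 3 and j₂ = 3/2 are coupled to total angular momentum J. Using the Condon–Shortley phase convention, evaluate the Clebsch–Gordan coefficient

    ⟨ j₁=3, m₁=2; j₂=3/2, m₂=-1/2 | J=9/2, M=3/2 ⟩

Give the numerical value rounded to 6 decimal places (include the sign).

j₁+j₂−J=0  J+j₁−j₂=6  J−j₁+j₂=3  j₁+j₂+J+1=10
(j₁±m₁, j₂±m₂, J±M) = (5,1,1,2,6,3)
P² = 86400/7
sum k=0..0:
  [0] +1/240 = 1/240
S = 1/240
C² = P²·S² = 3/14 ; C = +0.462910

+√(3/14) = +0.462910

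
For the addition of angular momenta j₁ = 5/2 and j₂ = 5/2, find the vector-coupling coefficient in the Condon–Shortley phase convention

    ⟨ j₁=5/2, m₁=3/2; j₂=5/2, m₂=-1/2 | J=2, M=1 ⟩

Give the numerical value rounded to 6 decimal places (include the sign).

-0.377964  (= −√(1/7))

triangle: 3!*2!*2!/8! = 24/40320
(j±m)!: 4!*1!*2!*3!*3!*1! = 1728
prefactor² = (2J+1)*Δ*N² = 36/7
  k=0: +1/(0!*3!*1!*2!*1!*0!) = 1/12
  k=1: −1/(1!*2!*0!*1!*2!*1!) = -1/4
Σ = -1/6  ⇒  CG² = 36/7*(-1/6)² = 1/7
CG = −√(1/7) = -0.377964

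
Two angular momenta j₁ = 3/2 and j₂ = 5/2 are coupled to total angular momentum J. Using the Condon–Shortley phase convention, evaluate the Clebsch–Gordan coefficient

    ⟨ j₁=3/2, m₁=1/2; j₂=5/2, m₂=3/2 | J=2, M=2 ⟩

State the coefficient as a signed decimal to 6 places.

triangle: 2!*1!*3!/7! = 12/5040
(j±m)!: 2!*1!*4!*1!*4!*0! = 1152
prefactor² = (2J+1)*Δ*N² = 96/7
  k=1: −1/(1!*1!*0!*3!*1!*0!) = -1/6
Σ = -1/6  ⇒  CG² = 96/7*(-1/6)² = 8/21
CG = −√(8/21) = -0.617213

−√(8/21) ≈ -0.617213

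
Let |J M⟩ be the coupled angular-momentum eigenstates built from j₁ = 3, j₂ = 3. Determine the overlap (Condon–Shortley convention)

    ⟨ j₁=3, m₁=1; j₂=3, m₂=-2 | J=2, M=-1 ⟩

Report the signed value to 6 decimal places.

√[5·4!2!2!/9! · 4!2!1!5!1!3!] = √(320/7)
  +(−1)^0/∏(0,4,2,1,0,1)! = 1/48  (running 1/48)
  +(−1)^1/∏(1,3,1,0,1,2)! = -1/12  (running -1/16)
⟨..|..⟩ = √(320/7)·(-1/16) = -0.422577

-0.422577  (= −√(5/28))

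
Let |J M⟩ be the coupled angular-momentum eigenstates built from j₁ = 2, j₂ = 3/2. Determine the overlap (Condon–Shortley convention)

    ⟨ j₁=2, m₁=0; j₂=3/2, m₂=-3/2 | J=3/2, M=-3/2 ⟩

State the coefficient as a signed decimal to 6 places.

triangle: 2!*2!*1!/6! = 4/720
(j±m)!: 2!*2!*0!*3!*0!*3! = 144
prefactor² = (2J+1)*Δ*N² = 16/5
  k=0: +1/(0!*2!*2!*0!*0!*1!) = 1/4
Σ = 1/4  ⇒  CG² = 16/5*1/4² = 1/5
CG = +√(1/5) = +0.447214

+√(1/5) ≈ +0.447214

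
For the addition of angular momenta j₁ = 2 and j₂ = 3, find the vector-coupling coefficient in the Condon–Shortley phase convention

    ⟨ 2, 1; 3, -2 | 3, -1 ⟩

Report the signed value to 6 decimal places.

+0.500000  (= +√(1/4))

j₁+j₂−J=2  J+j₁−j₂=2  J−j₁+j₂=4  j₁+j₂+J+1=9
(j₁±m₁, j₂±m₂, J±M) = (3,1,1,5,2,4)
P² = 64
sum k=0..1:
  [0] +1/12 = 1/12
  [1] −1/48 = -1/48
S = 1/16
C² = P²·S² = 1/4 ; C = +0.500000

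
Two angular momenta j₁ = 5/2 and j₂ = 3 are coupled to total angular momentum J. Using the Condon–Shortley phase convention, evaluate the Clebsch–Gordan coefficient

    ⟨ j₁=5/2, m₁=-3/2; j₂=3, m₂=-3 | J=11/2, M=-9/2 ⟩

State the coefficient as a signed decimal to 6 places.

+0.674200

√[12·0!5!6!/12! · 1!4!0!6!1!10!] = √(1492992000/11)
  +(−1)^0/∏(0,0,4,0,1,6)! = 1/17280  (running 1/17280)
⟨..|..⟩ = √(1492992000/11)·(1/17280) = +0.674200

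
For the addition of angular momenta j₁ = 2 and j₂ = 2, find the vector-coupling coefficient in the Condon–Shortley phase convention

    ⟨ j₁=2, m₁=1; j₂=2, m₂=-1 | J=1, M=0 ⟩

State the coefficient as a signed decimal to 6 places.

-0.316228

triangle: 3!·1!·1!/6! = 6/720
(j±m)!: 3!·1!·1!·3!·1!·1! = 36
prefactor² = (2J+1)·Δ·N² = 9/10
  k=0: +1/(0!·3!·1!·1!·0!·0!) = 1/6
  k=1: −1/(1!·2!·0!·0!·1!·1!) = -1/2
Σ = -1/3  ⇒  CG² = 9/10·(-1/3)² = 1/10
CG = −√(1/10) = -0.316228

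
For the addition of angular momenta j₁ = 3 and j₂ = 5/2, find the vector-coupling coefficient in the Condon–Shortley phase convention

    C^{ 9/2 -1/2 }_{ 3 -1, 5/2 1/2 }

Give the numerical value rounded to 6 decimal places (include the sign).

-0.480500

j₁+j₂−J=1  J+j₁−j₂=5  J−j₁+j₂=4  j₁+j₂+J+1=11
(j₁±m₁, j₂±m₂, J±M) = (2,4,3,2,4,5)
P² = 92160/77
sum k=0..1:
  [0] +1/144 = 1/144
  [1] −1/48 = -1/48
S = -1/72
C² = P²·S² = 160/693 ; C = -0.480500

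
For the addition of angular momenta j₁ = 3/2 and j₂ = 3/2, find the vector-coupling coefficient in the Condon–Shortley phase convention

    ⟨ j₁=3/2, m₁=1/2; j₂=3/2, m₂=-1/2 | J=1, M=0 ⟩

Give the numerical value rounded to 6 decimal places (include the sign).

-0.223607  (= −√(1/20))

triangle: 2!×1!×1!/5! = 2/120
(j±m)!: 2!×1!×1!×2!×1!×1! = 4
prefactor² = (2J+1)×Δ×N² = 1/5
  k=0: +1/(0!×2!×1!×1!×0!×0!) = 1/2
  k=1: −1/(1!×1!×0!×0!×1!×1!) = -1
Σ = -1/2  ⇒  CG² = 1/5×(-1/2)² = 1/20
CG = −√(1/20) = -0.223607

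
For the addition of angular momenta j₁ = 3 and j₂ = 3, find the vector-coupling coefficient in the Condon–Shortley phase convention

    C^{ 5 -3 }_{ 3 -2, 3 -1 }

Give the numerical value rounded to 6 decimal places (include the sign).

−√(1/6) = -0.408248

√[11·1!5!5!/12! · 1!5!2!4!2!8!] = √(153600)
  +(−1)^0/∏(0,1,5,2,0,3)! = 1/1440  (running 1/1440)
  +(−1)^1/∏(1,0,4,1,1,4)! = -1/576  (running -1/960)
⟨..|..⟩ = √(153600)·(-1/960) = -0.408248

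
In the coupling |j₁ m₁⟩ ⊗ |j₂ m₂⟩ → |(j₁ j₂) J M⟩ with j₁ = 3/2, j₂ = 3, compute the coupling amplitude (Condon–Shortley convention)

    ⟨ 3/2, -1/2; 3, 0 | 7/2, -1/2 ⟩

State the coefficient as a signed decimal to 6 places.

triangle: 1!*2!*5!/9! = 240/362880
(j±m)!: 1!*2!*3!*3!*3!*4! = 10368
prefactor² = (2J+1)*Δ*N² = 384/7
  k=0: +1/(0!*1!*2!*3!*0!*2!) = 1/24
  k=1: −1/(1!*0!*1!*2!*1!*3!) = -1/12
Σ = -1/24  ⇒  CG² = 384/7*(-1/24)² = 2/21
CG = −√(2/21) = -0.308607

-0.308607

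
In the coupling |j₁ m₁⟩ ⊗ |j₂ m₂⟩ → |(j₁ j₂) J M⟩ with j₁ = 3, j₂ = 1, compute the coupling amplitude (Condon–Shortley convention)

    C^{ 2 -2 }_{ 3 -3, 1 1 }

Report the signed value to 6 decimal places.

j₁+j₂−J=2  J+j₁−j₂=4  J−j₁+j₂=0  j₁+j₂+J+1=7
(j₁±m₁, j₂±m₂, J±M) = (0,6,2,0,0,4)
P² = 11520/7
sum k=2..2:
  [2] +1/48 = 1/48
S = 1/48
C² = P²·S² = 5/7 ; C = +0.845154

+0.845154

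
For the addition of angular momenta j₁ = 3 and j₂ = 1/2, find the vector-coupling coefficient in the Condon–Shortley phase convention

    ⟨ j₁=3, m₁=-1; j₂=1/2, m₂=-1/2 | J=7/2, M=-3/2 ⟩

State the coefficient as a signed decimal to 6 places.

+√(5/7) = +0.845154

triangle: 0!*6!*1!/8! = 720/40320
(j±m)!: 2!*4!*0!*1!*2!*5! = 11520
prefactor² = (2J+1)*Δ*N² = 11520/7
  k=0: +1/(0!*0!*4!*0!*2!*1!) = 1/48
Σ = 1/48  ⇒  CG² = 11520/7*1/48² = 5/7
CG = +√(5/7) = +0.845154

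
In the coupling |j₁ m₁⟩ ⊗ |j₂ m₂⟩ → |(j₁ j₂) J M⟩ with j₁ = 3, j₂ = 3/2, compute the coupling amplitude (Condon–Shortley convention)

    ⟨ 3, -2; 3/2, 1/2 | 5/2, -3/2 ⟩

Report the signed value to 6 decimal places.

j₁+j₂−J=2  J+j₁−j₂=4  J−j₁+j₂=1  j₁+j₂+J+1=8
(j₁±m₁, j₂±m₂, J±M) = (1,5,2,1,1,4)
P² = 288/7
sum k=1..2:
  [1] −1/24 = -1/24
  [2] +1/12 = 1/12
S = 1/24
C² = P²·S² = 1/14 ; C = +0.267261

+√(1/14) ≈ +0.267261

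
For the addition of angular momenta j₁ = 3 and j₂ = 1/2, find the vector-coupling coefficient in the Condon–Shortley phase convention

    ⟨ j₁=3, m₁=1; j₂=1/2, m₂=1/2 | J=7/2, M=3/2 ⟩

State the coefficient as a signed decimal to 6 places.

+√(5/7) ≈ +0.845154

j₁+j₂−J=0  J+j₁−j₂=6  J−j₁+j₂=1  j₁+j₂+J+1=8
(j₁±m₁, j₂±m₂, J±M) = (4,2,1,0,5,2)
P² = 11520/7
sum k=0..0:
  [0] +1/48 = 1/48
S = 1/48
C² = P²·S² = 5/7 ; C = +0.845154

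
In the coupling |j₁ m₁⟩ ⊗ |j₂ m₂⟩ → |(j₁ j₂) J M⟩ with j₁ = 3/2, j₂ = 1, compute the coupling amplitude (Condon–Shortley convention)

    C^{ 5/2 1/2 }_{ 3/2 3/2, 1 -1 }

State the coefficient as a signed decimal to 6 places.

+√(1/10) = +0.316228

√[6·0!3!2!/6! · 3!0!0!2!3!2!] = √(72/5)
  +(−1)^0/∏(0,0,0,0,3,2)! = 1/12  (running 1/12)
⟨..|..⟩ = √(72/5)·(1/12) = +0.316228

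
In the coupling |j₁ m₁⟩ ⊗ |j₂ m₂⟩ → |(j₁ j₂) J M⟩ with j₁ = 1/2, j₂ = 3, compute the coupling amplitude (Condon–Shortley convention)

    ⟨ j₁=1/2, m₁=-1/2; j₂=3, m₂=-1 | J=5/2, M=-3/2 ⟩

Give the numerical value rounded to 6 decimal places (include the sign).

triangle: 1!*0!*5!/7! = 120/5040
(j±m)!: 0!*1!*2!*4!*1!*4! = 1152
prefactor² = (2J+1)*Δ*N² = 1152/7
  k=1: −1/(1!*0!*0!*1!*0!*4!) = -1/24
Σ = -1/24  ⇒  CG² = 1152/7*(-1/24)² = 2/7
CG = −√(2/7) = -0.534522

−√(2/7) ≈ -0.534522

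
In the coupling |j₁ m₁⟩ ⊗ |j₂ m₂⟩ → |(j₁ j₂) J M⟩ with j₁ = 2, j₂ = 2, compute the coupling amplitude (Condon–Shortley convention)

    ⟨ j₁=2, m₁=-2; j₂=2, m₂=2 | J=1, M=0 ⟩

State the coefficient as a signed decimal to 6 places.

j₁+j₂−J=3  J+j₁−j₂=1  J−j₁+j₂=1  j₁+j₂+J+1=6
(j₁±m₁, j₂±m₂, J±M) = (0,4,4,0,1,1)
P² = 72/5
sum k=3..3:
  [3] −1/6 = -1/6
S = -1/6
C² = P²·S² = 2/5 ; C = -0.632456

-0.632456  (= −√(2/5))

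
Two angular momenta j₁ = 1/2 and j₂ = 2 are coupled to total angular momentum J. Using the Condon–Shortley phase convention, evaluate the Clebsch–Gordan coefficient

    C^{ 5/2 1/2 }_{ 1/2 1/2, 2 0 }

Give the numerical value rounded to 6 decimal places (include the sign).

+0.774597

√[6·0!1!4!/6! · 1!0!2!2!3!2!] = √(48/5)
  +(−1)^0/∏(0,0,0,2,1,2)! = 1/4  (running 1/4)
⟨..|..⟩ = √(48/5)·(1/4) = +0.774597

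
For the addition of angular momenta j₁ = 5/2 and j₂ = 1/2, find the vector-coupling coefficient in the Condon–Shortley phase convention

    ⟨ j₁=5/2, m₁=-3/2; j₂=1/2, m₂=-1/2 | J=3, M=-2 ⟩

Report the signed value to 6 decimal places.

j₁+j₂−J=0  J+j₁−j₂=5  J−j₁+j₂=1  j₁+j₂+J+1=7
(j₁±m₁, j₂±m₂, J±M) = (1,4,0,1,1,5)
P² = 480
sum k=0..0:
  [0] +1/24 = 1/24
S = 1/24
C² = P²·S² = 5/6 ; C = +0.912871

+√(5/6) ≈ +0.912871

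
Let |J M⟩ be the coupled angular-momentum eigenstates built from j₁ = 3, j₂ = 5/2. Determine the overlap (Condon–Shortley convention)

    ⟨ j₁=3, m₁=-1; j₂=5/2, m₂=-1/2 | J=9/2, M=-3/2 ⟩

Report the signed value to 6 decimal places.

j₁+j₂−J=1  J+j₁−j₂=5  J−j₁+j₂=4  j₁+j₂+J+1=11
(j₁±m₁, j₂±m₂, J±M) = (2,4,2,3,3,6)
P² = 138240/77
sum k=0..1:
  [0] +1/96 = 1/96
  [1] −1/72 = -1/72
S = -1/288
C² = P²·S² = 5/231 ; C = -0.147122

-0.147122  (= −√(5/231))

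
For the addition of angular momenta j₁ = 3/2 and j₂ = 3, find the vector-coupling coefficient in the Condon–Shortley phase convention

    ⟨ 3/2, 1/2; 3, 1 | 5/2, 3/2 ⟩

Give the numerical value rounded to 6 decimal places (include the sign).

triangle: 2!*1!*4!/8! = 48/40320
(j±m)!: 2!*1!*4!*2!*4!*1! = 2304
prefactor² = (2J+1)*Δ*N² = 576/35
  k=0: +1/(0!*2!*1!*4!*0!*0!) = 1/48
  k=1: −1/(1!*1!*0!*3!*1!*1!) = -1/6
Σ = -7/48  ⇒  CG² = 576/35*(-7/48)² = 7/20
CG = −√(7/20) = -0.591608

−√(7/20) ≈ -0.591608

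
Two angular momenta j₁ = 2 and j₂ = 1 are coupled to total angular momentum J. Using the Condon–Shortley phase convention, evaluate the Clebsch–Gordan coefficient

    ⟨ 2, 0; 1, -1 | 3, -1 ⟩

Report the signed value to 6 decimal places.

+0.632456

√[7·0!4!2!/7! · 2!2!0!2!2!4!] = √(128/5)
  +(−1)^0/∏(0,0,2,0,2,2)! = 1/8  (running 1/8)
⟨..|..⟩ = √(128/5)·(1/8) = +0.632456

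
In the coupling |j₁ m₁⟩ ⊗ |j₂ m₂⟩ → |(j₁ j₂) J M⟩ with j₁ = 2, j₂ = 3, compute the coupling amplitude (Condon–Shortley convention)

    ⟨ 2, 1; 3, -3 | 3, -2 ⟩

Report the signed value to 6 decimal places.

+√(5/12) = +0.645497

j₁+j₂−J=2  J+j₁−j₂=2  J−j₁+j₂=4  j₁+j₂+J+1=9
(j₁±m₁, j₂±m₂, J±M) = (3,1,0,6,1,5)
P² = 960
sum k=0..0:
  [0] +1/48 = 1/48
S = 1/48
C² = P²·S² = 5/12 ; C = +0.645497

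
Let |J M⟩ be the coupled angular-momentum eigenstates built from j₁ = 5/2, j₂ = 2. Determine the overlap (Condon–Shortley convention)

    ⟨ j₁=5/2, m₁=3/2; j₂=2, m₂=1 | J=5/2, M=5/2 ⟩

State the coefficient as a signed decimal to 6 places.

√[6·2!3!2!/8! · 4!1!3!1!5!0!] = √(432/7)
  +(−1)^1/∏(1,1,0,2,3,0)! = -1/12  (running -1/12)
⟨..|..⟩ = √(432/7)·(-1/12) = -0.654654

-0.654654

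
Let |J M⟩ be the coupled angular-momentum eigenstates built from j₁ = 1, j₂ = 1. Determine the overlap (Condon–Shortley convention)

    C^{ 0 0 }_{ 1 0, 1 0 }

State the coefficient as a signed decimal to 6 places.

−√(1/3) ≈ -0.577350

√[1·2!0!0!/3! · 1!1!1!1!0!0!] = √(1/3)
  +(−1)^1/∏(1,1,0,0,0,0)! = -1  (running -1)
⟨..|..⟩ = √(1/3)·(-1) = -0.577350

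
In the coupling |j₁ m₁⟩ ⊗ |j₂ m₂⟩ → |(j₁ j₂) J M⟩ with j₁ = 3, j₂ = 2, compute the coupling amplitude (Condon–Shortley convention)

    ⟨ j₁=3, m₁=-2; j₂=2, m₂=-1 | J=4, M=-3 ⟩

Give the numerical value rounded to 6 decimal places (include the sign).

√[9·1!5!3!/10! · 1!5!1!3!1!7!] = √(6480)
  +(−1)^0/∏(0,1,5,1,0,2)! = 1/240  (running 1/240)
  +(−1)^1/∏(1,0,4,0,1,3)! = -1/144  (running -1/360)
⟨..|..⟩ = √(6480)·(-1/360) = -0.223607

−√(1/20) ≈ -0.223607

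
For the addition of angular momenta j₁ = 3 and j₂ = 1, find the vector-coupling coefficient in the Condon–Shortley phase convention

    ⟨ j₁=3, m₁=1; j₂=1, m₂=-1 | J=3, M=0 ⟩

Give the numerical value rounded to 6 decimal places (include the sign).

+0.707107

√[7·1!5!1!/8! · 4!2!0!2!3!3!] = √(72)
  +(−1)^0/∏(0,1,2,0,3,1)! = 1/12  (running 1/12)
⟨..|..⟩ = √(72)·(1/12) = +0.707107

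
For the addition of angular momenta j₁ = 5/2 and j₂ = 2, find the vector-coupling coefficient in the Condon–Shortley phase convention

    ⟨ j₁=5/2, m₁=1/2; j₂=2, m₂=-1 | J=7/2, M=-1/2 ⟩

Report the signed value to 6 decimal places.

j₁+j₂−J=1  J+j₁−j₂=4  J−j₁+j₂=3  j₁+j₂+J+1=9
(j₁±m₁, j₂±m₂, J±M) = (3,2,1,3,3,4)
P² = 1152/35
sum k=0..1:
  [0] +1/8 = 1/8
  [1] −1/36 = -1/36
S = 7/72
C² = P²·S² = 14/45 ; C = +0.557773

+0.557773  (= +√(14/45))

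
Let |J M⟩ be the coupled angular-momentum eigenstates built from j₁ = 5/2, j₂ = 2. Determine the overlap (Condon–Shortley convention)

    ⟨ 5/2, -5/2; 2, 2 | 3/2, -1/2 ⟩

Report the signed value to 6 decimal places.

-0.617213  (= −√(8/21))

j₁+j₂−J=3  J+j₁−j₂=2  J−j₁+j₂=1  j₁+j₂+J+1=7
(j₁±m₁, j₂±m₂, J±M) = (0,5,4,0,1,2)
P² = 384/7
sum k=3..3:
  [3] −1/12 = -1/12
S = -1/12
C² = P²·S² = 8/21 ; C = -0.617213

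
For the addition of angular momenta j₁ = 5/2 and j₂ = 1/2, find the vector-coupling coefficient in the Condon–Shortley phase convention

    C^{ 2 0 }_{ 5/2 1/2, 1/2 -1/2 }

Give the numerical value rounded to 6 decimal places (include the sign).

triangle: 1!·4!·0!/6! = 24/720
(j±m)!: 3!·2!·0!·1!·2!·2! = 48
prefactor² = (2J+1)·Δ·N² = 8
  k=0: +1/(0!·1!·2!·0!·2!·0!) = 1/4
Σ = 1/4  ⇒  CG² = 8·1/4² = 1/2
CG = +√(1/2) = +0.707107

+√(1/2) = +0.707107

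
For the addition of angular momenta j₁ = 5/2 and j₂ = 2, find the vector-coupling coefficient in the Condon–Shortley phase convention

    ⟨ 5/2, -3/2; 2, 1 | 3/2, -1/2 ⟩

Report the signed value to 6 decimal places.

√[4·3!2!1!/7! · 1!4!3!1!1!2!] = √(96/35)
  +(−1)^2/∏(2,1,2,1,0,0)! = 1/4  (running 1/4)
  +(−1)^3/∏(3,0,1,0,1,1)! = -1/6  (running 1/12)
⟨..|..⟩ = √(96/35)·(1/12) = +0.138013

+0.138013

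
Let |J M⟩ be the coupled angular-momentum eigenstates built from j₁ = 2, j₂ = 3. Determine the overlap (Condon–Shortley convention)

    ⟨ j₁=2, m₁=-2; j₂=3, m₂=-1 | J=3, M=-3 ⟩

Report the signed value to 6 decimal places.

triangle: 2!×2!×4!/9! = 96/362880
(j±m)!: 0!×4!×2!×4!×0!×6! = 829440
prefactor² = (2J+1)×Δ×N² = 1536
  k=2: +1/(2!×0!×2!×0!×0!×4!) = 1/96
Σ = 1/96  ⇒  CG² = 1536×1/96² = 1/6
CG = +√(1/6) = +0.408248

+0.408248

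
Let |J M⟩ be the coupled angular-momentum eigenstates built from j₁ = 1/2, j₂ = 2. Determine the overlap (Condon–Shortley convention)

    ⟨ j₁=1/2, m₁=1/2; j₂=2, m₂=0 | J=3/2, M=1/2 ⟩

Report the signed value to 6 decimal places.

+√(2/5) ≈ +0.632456

√[4·1!0!3!/5! · 1!0!2!2!2!1!] = √(8/5)
  +(−1)^0/∏(0,1,0,2,0,1)! = 1/2  (running 1/2)
⟨..|..⟩ = √(8/5)·(1/2) = +0.632456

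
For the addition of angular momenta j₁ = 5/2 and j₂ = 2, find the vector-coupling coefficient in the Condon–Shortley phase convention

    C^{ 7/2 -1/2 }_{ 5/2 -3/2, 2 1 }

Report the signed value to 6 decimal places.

-0.619780

√[8·1!4!3!/9! · 1!4!3!1!3!4!] = √(2304/35)
  +(−1)^0/∏(0,1,4,3,0,0)! = 1/144  (running 1/144)
  +(−1)^1/∏(1,0,3,2,1,1)! = -1/12  (running -11/144)
⟨..|..⟩ = √(2304/35)·(-11/144) = -0.619780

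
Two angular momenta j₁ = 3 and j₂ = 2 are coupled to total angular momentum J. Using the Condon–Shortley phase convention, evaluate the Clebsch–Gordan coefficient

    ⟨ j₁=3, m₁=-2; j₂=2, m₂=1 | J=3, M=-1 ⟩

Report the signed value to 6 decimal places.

+√(1/4) ≈ +0.500000

√[7·2!4!2!/9! · 1!5!3!1!2!4!] = √(64)
  +(−1)^1/∏(1,1,4,2,0,0)! = -1/48  (running -1/48)
  +(−1)^2/∏(2,0,3,1,1,1)! = 1/12  (running 1/16)
⟨..|..⟩ = √(64)·(1/16) = +0.500000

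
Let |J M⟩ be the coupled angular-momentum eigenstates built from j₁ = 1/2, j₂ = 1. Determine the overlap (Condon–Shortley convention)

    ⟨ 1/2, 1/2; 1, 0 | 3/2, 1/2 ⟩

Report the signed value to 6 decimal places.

+√(2/3) ≈ +0.816497

j₁+j₂−J=0  J+j₁−j₂=1  J−j₁+j₂=2  j₁+j₂+J+1=4
(j₁±m₁, j₂±m₂, J±M) = (1,0,1,1,2,1)
P² = 2/3
sum k=0..0:
  [0] +1/1 = 1
S = 1
C² = P²·S² = 2/3 ; C = +0.816497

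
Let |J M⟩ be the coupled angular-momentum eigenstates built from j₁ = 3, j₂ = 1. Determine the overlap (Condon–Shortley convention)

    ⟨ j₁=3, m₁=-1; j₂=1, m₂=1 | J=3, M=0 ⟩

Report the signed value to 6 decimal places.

triangle: 1!*5!*1!/8! = 120/40320
(j±m)!: 2!*4!*2!*0!*3!*3! = 3456
prefactor² = (2J+1)*Δ*N² = 72
  k=1: −1/(1!*0!*3!*1!*2!*0!) = -1/12
Σ = -1/12  ⇒  CG² = 72*(-1/12)² = 1/2
CG = −√(1/2) = -0.707107

-0.707107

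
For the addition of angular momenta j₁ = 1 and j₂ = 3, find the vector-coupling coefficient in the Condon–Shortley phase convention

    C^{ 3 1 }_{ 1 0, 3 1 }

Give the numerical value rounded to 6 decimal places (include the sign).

triangle: 1!*1!*5!/8! = 120/40320
(j±m)!: 1!*1!*4!*2!*4!*2! = 2304
prefactor² = (2J+1)*Δ*N² = 48
  k=0: +1/(0!*1!*1!*4!*0!*1!) = 1/24
  k=1: −1/(1!*0!*0!*3!*1!*2!) = -1/12
Σ = -1/24  ⇒  CG² = 48*(-1/24)² = 1/12
CG = −√(1/12) = -0.288675

−√(1/12) = -0.288675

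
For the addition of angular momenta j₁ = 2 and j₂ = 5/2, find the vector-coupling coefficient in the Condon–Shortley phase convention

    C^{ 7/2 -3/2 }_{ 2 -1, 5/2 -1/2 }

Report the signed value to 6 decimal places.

−√(2/21) = -0.308607

triangle: 1!×3!×4!/9! = 144/362880
(j±m)!: 1!×3!×2!×3!×2!×5! = 17280
prefactor² = (2J+1)×Δ×N² = 384/7
  k=0: +1/(0!×1!×3!×2!×0!×2!) = 1/24
  k=1: −1/(1!×0!×2!×1!×1!×3!) = -1/12
Σ = -1/24  ⇒  CG² = 384/7×(-1/24)² = 2/21
CG = −√(2/21) = -0.308607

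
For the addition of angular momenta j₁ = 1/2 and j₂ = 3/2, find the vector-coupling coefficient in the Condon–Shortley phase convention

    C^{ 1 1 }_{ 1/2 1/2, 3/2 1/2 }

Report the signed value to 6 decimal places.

triangle: 1!·0!·2!/4! = 2/24
(j±m)!: 1!·0!·2!·1!·2!·0! = 4
prefactor² = (2J+1)·Δ·N² = 1
  k=0: +1/(0!·1!·0!·2!·0!·0!) = 1/2
Σ = 1/2  ⇒  CG² = 1·1/2² = 1/4
CG = +√(1/4) = +0.500000

+0.500000  (= +√(1/4))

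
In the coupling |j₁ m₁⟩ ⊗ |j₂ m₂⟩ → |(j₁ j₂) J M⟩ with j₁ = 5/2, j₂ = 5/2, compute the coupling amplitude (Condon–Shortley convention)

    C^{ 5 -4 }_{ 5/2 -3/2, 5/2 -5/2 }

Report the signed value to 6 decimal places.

+√(1/2) ≈ +0.707107

triangle: 0!*5!*5!/11! = 14400/39916800
(j±m)!: 1!*4!*0!*5!*1!*9! = 1045094400
prefactor² = (2J+1)*Δ*N² = 4147200
  k=0: +1/(0!*0!*4!*0!*1!*5!) = 1/2880
Σ = 1/2880  ⇒  CG² = 4147200*1/2880² = 1/2
CG = +√(1/2) = +0.707107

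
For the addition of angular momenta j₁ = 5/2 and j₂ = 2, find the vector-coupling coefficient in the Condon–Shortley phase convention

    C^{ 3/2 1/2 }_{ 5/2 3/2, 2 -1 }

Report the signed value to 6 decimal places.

−√(2/105) ≈ -0.138013

j₁+j₂−J=3  J+j₁−j₂=2  J−j₁+j₂=1  j₁+j₂+J+1=7
(j₁±m₁, j₂±m₂, J±M) = (4,1,1,3,2,1)
P² = 96/35
sum k=0..1:
  [0] +1/6 = 1/6
  [1] −1/4 = -1/4
S = -1/12
C² = P²·S² = 2/105 ; C = -0.138013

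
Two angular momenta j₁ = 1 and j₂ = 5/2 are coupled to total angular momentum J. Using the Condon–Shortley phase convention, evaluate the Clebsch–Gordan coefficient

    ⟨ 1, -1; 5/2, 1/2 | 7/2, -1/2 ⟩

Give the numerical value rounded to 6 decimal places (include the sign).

+√(2/7) = +0.534522

j₁+j₂−J=0  J+j₁−j₂=2  J−j₁+j₂=5  j₁+j₂+J+1=8
(j₁±m₁, j₂±m₂, J±M) = (0,2,3,2,3,4)
P² = 1152/7
sum k=0..0:
  [0] +1/24 = 1/24
S = 1/24
C² = P²·S² = 2/7 ; C = +0.534522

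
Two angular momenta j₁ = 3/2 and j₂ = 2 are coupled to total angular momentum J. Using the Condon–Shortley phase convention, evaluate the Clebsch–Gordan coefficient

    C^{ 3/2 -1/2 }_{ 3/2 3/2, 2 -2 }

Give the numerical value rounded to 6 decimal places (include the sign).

j₁+j₂−J=2  J+j₁−j₂=1  J−j₁+j₂=2  j₁+j₂+J+1=6
(j₁±m₁, j₂±m₂, J±M) = (3,0,0,4,1,2)
P² = 32/5
sum k=0..0:
  [0] +1/4 = 1/4
S = 1/4
C² = P²·S² = 2/5 ; C = +0.632456

+0.632456  (= +√(2/5))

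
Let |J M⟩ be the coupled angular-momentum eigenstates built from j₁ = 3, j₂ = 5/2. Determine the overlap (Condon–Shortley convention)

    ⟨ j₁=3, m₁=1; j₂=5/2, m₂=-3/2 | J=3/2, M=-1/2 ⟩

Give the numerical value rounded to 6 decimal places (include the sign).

j₁+j₂−J=4  J+j₁−j₂=2  J−j₁+j₂=1  j₁+j₂+J+1=8
(j₁±m₁, j₂±m₂, J±M) = (4,2,1,4,1,2)
P² = 384/35
sum k=0..1:
  [0] +1/48 = 1/48
  [1] −1/6 = -1/6
S = -7/48
C² = P²·S² = 7/30 ; C = -0.483046

−√(7/30) ≈ -0.483046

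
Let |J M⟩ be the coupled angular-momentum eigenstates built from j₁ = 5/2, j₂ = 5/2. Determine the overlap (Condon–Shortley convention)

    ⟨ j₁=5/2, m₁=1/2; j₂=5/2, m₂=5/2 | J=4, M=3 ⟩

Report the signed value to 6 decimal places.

j₁+j₂−J=1  J+j₁−j₂=4  J−j₁+j₂=4  j₁+j₂+J+1=10
(j₁±m₁, j₂±m₂, J±M) = (3,2,5,0,7,1)
P² = 10368
sum k=1..1:
  [1] −1/144 = -1/144
S = -1/144
C² = P²·S² = 1/2 ; C = -0.707107

-0.707107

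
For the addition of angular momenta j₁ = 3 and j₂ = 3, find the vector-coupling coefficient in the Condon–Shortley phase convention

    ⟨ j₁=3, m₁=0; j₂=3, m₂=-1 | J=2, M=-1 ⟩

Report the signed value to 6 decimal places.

j₁+j₂−J=4  J+j₁−j₂=2  J−j₁+j₂=2  j₁+j₂+J+1=9
(j₁±m₁, j₂±m₂, J±M) = (3,3,2,4,1,3)
P² = 96/7
sum k=1..2:
  [1] −1/12 = -1/12
  [2] +1/8 = 1/8
S = 1/24
C² = P²·S² = 1/42 ; C = +0.154303

+√(1/42) = +0.154303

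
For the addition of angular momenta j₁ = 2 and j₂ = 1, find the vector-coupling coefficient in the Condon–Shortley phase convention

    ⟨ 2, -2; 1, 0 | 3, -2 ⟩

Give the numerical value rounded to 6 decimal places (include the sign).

triangle: 0!·4!·2!/7! = 48/5040
(j±m)!: 0!·4!·1!·1!·1!·5! = 2880
prefactor² = (2J+1)·Δ·N² = 192
  k=0: +1/(0!·0!·4!·1!·0!·1!) = 1/24
Σ = 1/24  ⇒  CG² = 192·1/24² = 1/3
CG = +√(1/3) = +0.577350

+0.577350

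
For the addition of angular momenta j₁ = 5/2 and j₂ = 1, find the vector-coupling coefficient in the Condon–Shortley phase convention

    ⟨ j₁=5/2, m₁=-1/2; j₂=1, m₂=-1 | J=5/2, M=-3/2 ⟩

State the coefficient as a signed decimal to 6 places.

+0.676123  (= +√(16/35))

j₁+j₂−J=1  J+j₁−j₂=4  J−j₁+j₂=1  j₁+j₂+J+1=7
(j₁±m₁, j₂±m₂, J±M) = (2,3,0,2,1,4)
P² = 576/35
sum k=0..0:
  [0] +1/6 = 1/6
S = 1/6
C² = P²·S² = 16/35 ; C = +0.676123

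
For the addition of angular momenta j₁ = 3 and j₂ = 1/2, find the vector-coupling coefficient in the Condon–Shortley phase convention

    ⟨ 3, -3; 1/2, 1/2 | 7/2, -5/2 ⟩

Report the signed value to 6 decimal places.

+0.377964  (= +√(1/7))

j₁+j₂−J=0  J+j₁−j₂=6  J−j₁+j₂=1  j₁+j₂+J+1=8
(j₁±m₁, j₂±m₂, J±M) = (0,6,1,0,1,6)
P² = 518400/7
sum k=0..0:
  [0] +1/720 = 1/720
S = 1/720
C² = P²·S² = 1/7 ; C = +0.377964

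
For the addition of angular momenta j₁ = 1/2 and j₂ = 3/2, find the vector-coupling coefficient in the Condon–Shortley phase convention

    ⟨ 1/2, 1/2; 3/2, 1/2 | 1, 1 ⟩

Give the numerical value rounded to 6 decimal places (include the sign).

+0.500000  (= +√(1/4))

√[3·1!0!2!/4! · 1!0!2!1!2!0!] = √(1)
  +(−1)^0/∏(0,1,0,2,0,0)! = 1/2  (running 1/2)
⟨..|..⟩ = √(1)·(1/2) = +0.500000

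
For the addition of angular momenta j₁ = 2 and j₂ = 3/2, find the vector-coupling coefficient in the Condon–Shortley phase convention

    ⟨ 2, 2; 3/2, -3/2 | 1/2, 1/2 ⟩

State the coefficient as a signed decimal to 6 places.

+√(2/5) = +0.632456

j₁+j₂−J=3  J+j₁−j₂=1  J−j₁+j₂=0  j₁+j₂+J+1=5
(j₁±m₁, j₂±m₂, J±M) = (4,0,0,3,1,0)
P² = 72/5
sum k=0..0:
  [0] +1/6 = 1/6
S = 1/6
C² = P²·S² = 2/5 ; C = +0.632456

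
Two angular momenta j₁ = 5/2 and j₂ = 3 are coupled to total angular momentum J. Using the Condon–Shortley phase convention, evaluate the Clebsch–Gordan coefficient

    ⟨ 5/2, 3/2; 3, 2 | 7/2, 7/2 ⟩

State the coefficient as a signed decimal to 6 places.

triangle: 2!*3!*4!/10! = 288/3628800
(j±m)!: 4!*1!*5!*1!*7!*0! = 14515200
prefactor² = (2J+1)*Δ*N² = 9216
  k=1: −1/(1!*1!*0!*4!*3!*0!) = -1/144
Σ = -1/144  ⇒  CG² = 9216*(-1/144)² = 4/9
CG = −√(4/9) = -0.666667

-0.666667  (= −√(4/9))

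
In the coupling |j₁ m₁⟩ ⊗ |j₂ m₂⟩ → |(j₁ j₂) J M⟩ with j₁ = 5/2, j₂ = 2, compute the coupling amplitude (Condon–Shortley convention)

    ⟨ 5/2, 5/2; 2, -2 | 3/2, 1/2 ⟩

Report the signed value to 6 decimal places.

+0.617213

√[4·3!2!1!/7! · 5!0!0!4!2!1!] = √(384/7)
  +(−1)^0/∏(0,3,0,0,2,1)! = 1/12  (running 1/12)
⟨..|..⟩ = √(384/7)·(1/12) = +0.617213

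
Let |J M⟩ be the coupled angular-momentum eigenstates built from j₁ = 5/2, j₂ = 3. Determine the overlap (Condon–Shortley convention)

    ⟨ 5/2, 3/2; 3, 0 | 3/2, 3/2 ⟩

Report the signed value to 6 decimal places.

√[4·4!1!2!/8! · 4!1!3!3!3!0!] = √(864/35)
  +(−1)^1/∏(1,3,0,2,1,0)! = -1/12  (running -1/12)
⟨..|..⟩ = √(864/35)·(-1/12) = -0.414039

−√(6/35) = -0.414039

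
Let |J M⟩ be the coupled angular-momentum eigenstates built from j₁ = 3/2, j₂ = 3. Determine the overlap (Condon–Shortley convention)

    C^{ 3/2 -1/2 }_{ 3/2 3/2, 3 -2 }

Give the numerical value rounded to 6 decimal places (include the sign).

+0.534522

triangle: 3!*0!*3!/7! = 36/5040
(j±m)!: 3!*0!*1!*5!*1!*2! = 1440
prefactor² = (2J+1)*Δ*N² = 288/7
  k=0: +1/(0!*3!*0!*1!*0!*2!) = 1/12
Σ = 1/12  ⇒  CG² = 288/7*1/12² = 2/7
CG = +√(2/7) = +0.534522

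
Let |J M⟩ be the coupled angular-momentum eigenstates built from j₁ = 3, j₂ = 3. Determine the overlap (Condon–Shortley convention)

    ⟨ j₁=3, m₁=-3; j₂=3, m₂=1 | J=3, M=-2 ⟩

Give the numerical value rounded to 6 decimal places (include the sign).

j₁+j₂−J=3  J+j₁−j₂=3  J−j₁+j₂=3  j₁+j₂+J+1=10
(j₁±m₁, j₂±m₂, J±M) = (0,6,4,2,1,5)
P² = 1728
sum k=3..3:
  [3] −1/72 = -1/72
S = -1/72
C² = P²·S² = 1/3 ; C = -0.577350

−√(1/3) = -0.577350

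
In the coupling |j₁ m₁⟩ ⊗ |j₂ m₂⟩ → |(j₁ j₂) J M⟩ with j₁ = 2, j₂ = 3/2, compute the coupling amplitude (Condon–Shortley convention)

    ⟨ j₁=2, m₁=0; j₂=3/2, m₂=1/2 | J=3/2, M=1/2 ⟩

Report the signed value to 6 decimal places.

−√(1/5) = -0.447214

triangle: 2!·2!·1!/6! = 4/720
(j±m)!: 2!·2!·2!·1!·2!·1! = 16
prefactor² = (2J+1)·Δ·N² = 16/45
  k=1: −1/(1!·1!·1!·1!·1!·0!) = -1
  k=2: +1/(2!·0!·0!·0!·2!·1!) = 1/4
Σ = -3/4  ⇒  CG² = 16/45·(-3/4)² = 1/5
CG = −√(1/5) = -0.447214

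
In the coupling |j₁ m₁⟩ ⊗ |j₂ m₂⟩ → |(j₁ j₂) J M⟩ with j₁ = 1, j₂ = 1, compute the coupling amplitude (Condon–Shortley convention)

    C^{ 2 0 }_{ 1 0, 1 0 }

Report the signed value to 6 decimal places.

triangle: 0!·2!·2!/5! = 4/120
(j±m)!: 1!·1!·1!·1!·2!·2! = 4
prefactor² = (2J+1)·Δ·N² = 2/3
  k=0: +1/(0!·0!·1!·1!·1!·1!) = 1
Σ = 1  ⇒  CG² = 2/3·1² = 2/3
CG = +√(2/3) = +0.816497

+√(2/3) = +0.816497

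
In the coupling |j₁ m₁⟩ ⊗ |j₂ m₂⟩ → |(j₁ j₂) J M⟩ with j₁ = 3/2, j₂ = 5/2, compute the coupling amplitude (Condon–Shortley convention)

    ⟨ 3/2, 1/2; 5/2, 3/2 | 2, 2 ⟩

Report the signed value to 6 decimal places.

−√(8/21) ≈ -0.617213

j₁+j₂−J=2  J+j₁−j₂=1  J−j₁+j₂=3  j₁+j₂+J+1=7
(j₁±m₁, j₂±m₂, J±M) = (2,1,4,1,4,0)
P² = 96/7
sum k=1..1:
  [1] −1/6 = -1/6
S = -1/6
C² = P²·S² = 8/21 ; C = -0.617213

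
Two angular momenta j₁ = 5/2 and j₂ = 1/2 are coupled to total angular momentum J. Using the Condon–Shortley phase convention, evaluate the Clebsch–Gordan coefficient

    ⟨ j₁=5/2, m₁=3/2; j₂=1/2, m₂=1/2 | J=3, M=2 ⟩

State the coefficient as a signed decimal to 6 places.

+0.912871  (= +√(5/6))

j₁+j₂−J=0  J+j₁−j₂=5  J−j₁+j₂=1  j₁+j₂+J+1=7
(j₁±m₁, j₂±m₂, J±M) = (4,1,1,0,5,1)
P² = 480
sum k=0..0:
  [0] +1/24 = 1/24
S = 1/24
C² = P²·S² = 5/6 ; C = +0.912871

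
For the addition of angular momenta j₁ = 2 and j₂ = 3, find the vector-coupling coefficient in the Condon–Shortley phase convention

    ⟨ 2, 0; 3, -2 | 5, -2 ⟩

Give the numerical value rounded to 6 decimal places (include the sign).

+0.547723

√[11·0!4!6!/11! · 2!2!1!5!3!7!] = √(69120)
  +(−1)^0/∏(0,0,2,1,2,5)! = 1/480  (running 1/480)
⟨..|..⟩ = √(69120)·(1/480) = +0.547723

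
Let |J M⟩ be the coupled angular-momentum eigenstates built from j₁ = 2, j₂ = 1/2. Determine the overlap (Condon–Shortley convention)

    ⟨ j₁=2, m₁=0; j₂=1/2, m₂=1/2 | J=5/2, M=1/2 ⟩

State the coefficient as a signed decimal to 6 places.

+√(3/5) = +0.774597

√[6·0!4!1!/6! · 2!2!1!0!3!2!] = √(48/5)
  +(−1)^0/∏(0,0,2,1,2,0)! = 1/4  (running 1/4)
⟨..|..⟩ = √(48/5)·(1/4) = +0.774597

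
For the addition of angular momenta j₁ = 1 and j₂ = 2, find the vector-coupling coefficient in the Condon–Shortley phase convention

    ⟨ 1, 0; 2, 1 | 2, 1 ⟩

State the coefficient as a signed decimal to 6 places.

−√(1/6) ≈ -0.408248

√[5·1!1!3!/6! · 1!1!3!1!3!1!] = √(3/2)
  +(−1)^0/∏(0,1,1,3,0,0)! = 1/6  (running 1/6)
  +(−1)^1/∏(1,0,0,2,1,1)! = -1/2  (running -1/3)
⟨..|..⟩ = √(3/2)·(-1/3) = -0.408248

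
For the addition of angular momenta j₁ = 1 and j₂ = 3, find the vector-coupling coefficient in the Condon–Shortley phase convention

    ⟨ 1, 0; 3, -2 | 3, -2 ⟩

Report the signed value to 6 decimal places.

+0.577350

√[7·1!1!5!/8! · 1!1!1!5!1!5!] = √(300)
  +(−1)^0/∏(0,1,1,1,0,4)! = 1/24  (running 1/24)
  +(−1)^1/∏(1,0,0,0,1,5)! = -1/120  (running 1/30)
⟨..|..⟩ = √(300)·(1/30) = +0.577350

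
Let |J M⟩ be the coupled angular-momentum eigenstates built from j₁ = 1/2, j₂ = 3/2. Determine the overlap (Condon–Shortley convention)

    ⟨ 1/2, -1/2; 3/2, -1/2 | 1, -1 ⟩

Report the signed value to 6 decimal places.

-0.500000

triangle: 1!*0!*2!/4! = 2/24
(j±m)!: 0!*1!*1!*2!*0!*2! = 4
prefactor² = (2J+1)*Δ*N² = 1
  k=1: −1/(1!*0!*0!*0!*0!*2!) = -1/2
Σ = -1/2  ⇒  CG² = 1*(-1/2)² = 1/4
CG = −√(1/4) = -0.500000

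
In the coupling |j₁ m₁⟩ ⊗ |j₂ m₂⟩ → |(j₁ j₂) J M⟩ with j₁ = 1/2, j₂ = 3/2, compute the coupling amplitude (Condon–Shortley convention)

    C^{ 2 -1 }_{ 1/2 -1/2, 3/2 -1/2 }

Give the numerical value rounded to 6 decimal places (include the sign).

√[5·0!1!3!/5! · 0!1!1!2!1!3!] = √(3)
  +(−1)^0/∏(0,0,1,1,0,2)! = 1/2  (running 1/2)
⟨..|..⟩ = √(3)·(1/2) = +0.866025

+√(3/4) = +0.866025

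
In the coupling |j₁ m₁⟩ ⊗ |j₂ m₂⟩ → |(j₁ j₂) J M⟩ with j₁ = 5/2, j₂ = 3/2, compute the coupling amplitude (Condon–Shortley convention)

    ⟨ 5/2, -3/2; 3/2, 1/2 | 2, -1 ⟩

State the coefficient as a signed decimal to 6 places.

+√(1/42) ≈ +0.154303

√[5·2!3!1!/7! · 1!4!2!1!1!3!] = √(24/7)
  +(−1)^1/∏(1,1,3,1,0,0)! = -1/6  (running -1/6)
  +(−1)^2/∏(2,0,2,0,1,1)! = 1/4  (running 1/12)
⟨..|..⟩ = √(24/7)·(1/12) = +0.154303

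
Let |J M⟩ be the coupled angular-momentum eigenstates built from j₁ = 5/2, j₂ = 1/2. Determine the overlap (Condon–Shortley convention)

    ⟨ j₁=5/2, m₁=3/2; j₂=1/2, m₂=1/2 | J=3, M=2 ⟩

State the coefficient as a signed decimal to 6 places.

+0.912871

j₁+j₂−J=0  J+j₁−j₂=5  J−j₁+j₂=1  j₁+j₂+J+1=7
(j₁±m₁, j₂±m₂, J±M) = (4,1,1,0,5,1)
P² = 480
sum k=0..0:
  [0] +1/24 = 1/24
S = 1/24
C² = P²·S² = 5/6 ; C = +0.912871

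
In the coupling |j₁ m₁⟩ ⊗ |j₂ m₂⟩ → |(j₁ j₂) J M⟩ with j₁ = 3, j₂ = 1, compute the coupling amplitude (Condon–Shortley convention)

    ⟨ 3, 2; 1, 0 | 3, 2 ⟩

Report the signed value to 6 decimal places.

triangle: 1!*5!*1!/8! = 120/40320
(j±m)!: 5!*1!*1!*1!*5!*1! = 14400
prefactor² = (2J+1)*Δ*N² = 300
  k=0: +1/(0!*1!*1!*1!*4!*0!) = 1/24
  k=1: −1/(1!*0!*0!*0!*5!*1!) = -1/120
Σ = 1/30  ⇒  CG² = 300*1/30² = 1/3
CG = +√(1/3) = +0.577350

+√(1/3) = +0.577350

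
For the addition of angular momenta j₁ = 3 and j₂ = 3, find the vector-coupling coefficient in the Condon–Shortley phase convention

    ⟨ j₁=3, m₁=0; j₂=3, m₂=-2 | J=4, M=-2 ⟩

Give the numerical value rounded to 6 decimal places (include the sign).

+√(3/154) = +0.139573

j₁+j₂−J=2  J+j₁−j₂=4  J−j₁+j₂=4  j₁+j₂+J+1=11
(j₁±m₁, j₂±m₂, J±M) = (3,3,1,5,2,6)
P² = 124416/77
sum k=0..1:
  [0] +1/72 = 1/72
  [1] −1/96 = -1/96
S = 1/288
C² = P²·S² = 3/154 ; C = +0.139573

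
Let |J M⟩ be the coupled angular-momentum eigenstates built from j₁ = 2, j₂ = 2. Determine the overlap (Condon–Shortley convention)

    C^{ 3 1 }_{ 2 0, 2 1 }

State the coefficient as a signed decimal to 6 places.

√[7·1!3!3!/8! · 2!2!3!1!4!2!] = √(36/5)
  +(−1)^0/∏(0,1,2,3,1,0)! = 1/12  (running 1/12)
  +(−1)^1/∏(1,0,1,2,2,1)! = -1/4  (running -1/6)
⟨..|..⟩ = √(36/5)·(-1/6) = -0.447214

−√(1/5) = -0.447214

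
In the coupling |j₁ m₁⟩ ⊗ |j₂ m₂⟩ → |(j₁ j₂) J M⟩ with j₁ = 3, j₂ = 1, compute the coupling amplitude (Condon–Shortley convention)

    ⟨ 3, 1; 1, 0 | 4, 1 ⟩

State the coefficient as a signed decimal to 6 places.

j₁+j₂−J=0  J+j₁−j₂=6  J−j₁+j₂=2  j₁+j₂+J+1=9
(j₁±m₁, j₂±m₂, J±M) = (4,2,1,1,5,3)
P² = 8640/7
sum k=0..0:
  [0] +1/48 = 1/48
S = 1/48
C² = P²·S² = 15/28 ; C = +0.731925

+√(15/28) ≈ +0.731925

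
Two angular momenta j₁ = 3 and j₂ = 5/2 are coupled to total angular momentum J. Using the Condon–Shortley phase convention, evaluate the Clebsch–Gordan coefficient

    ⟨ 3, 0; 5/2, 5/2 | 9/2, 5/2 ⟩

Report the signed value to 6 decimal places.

j₁+j₂−J=1  J+j₁−j₂=5  J−j₁+j₂=4  j₁+j₂+J+1=11
(j₁±m₁, j₂±m₂, J±M) = (3,3,5,0,7,2)
P² = 345600/11
sum k=1..1:
  [1] −1/288 = -1/288
S = -1/288
C² = P²·S² = 25/66 ; C = -0.615457

-0.615457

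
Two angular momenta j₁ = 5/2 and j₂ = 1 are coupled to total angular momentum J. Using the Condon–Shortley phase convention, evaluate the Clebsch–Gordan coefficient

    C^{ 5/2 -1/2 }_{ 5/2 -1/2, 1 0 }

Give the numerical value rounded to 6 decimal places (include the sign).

j₁+j₂−J=1  J+j₁−j₂=4  J−j₁+j₂=1  j₁+j₂+J+1=7
(j₁±m₁, j₂±m₂, J±M) = (2,3,1,1,2,3)
P² = 144/35
sum k=0..1:
  [0] +1/6 = 1/6
  [1] −1/4 = -1/4
S = -1/12
C² = P²·S² = 1/35 ; C = -0.169031

-0.169031  (= −√(1/35))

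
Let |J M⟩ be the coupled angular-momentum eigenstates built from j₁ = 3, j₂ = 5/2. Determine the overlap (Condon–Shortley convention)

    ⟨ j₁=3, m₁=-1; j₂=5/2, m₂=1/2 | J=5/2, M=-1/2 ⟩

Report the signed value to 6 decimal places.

+0.478091  (= +√(8/35))

j₁+j₂−J=3  J+j₁−j₂=3  J−j₁+j₂=2  j₁+j₂+J+1=9
(j₁±m₁, j₂±m₂, J±M) = (2,4,3,2,2,3)
P² = 288/35
sum k=1..3:
  [1] −1/24 = -1/24
  [2] +1/4 = 1/4
  [3] −1/24 = -1/24
S = 1/6
C² = P²·S² = 8/35 ; C = +0.478091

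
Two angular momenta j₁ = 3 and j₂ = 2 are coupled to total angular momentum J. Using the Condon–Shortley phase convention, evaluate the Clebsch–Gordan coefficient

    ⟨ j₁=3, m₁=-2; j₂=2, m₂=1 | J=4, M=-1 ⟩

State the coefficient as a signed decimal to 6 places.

triangle: 1!×5!×3!/10! = 720/3628800
(j±m)!: 1!×5!×3!×1!×3!×5! = 518400
prefactor² = (2J+1)×Δ×N² = 6480/7
  k=0: +1/(0!×1!×5!×3!×0!×0!) = 1/720
  k=1: −1/(1!×0!×4!×2!×1!×1!) = -1/48
Σ = -7/360  ⇒  CG² = 6480/7×(-7/360)² = 7/20
CG = −√(7/20) = -0.591608

−√(7/20) ≈ -0.591608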